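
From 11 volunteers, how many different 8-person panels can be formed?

165

This is C(11,8) = 165.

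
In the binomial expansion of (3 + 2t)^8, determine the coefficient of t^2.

81648

The general term is C(8,j)·(3)^j·(2t)^(8-j); the t^2 term has j = 6.
C(8,6) = 28.
Coefficient = C(8,6) · 3^6 · 2^2 = 28 · 729 · 4 = 81648.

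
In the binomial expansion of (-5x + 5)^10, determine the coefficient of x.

-97656250

The general term is C(10,j)·(-5x)^j·(5)^(10-j); the x^1 term has j = 1.
C(10,1) = 10.
Coefficient = C(10,1) · (-5)^1 · 5^9 = 10 · (-5) · 1953125 = -97656250.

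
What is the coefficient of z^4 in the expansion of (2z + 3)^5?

240

The general term is C(5,j)·(2z)^j·(3)^(5-j); the z^4 term has j = 4.
C(5,4) = 5.
Coefficient = C(5,4) · 2^4 · 3^1 = 5 · 16 · 3 = 240.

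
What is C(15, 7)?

C(15,7) = (15·14·13·12·11·10·9) / 7! = 32432400 / 5040 = 6435.

6435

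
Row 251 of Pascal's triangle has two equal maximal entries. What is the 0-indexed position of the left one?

For odd n = 251, C(251,i) peaks at i = (n−1)/2 and (n+1)/2; the lower is 125.

125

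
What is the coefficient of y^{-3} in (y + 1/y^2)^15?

5005

General term: C(15,j)·(y)^j·(1/y^2)^(15-j), with y-exponent 1j − 2(15−j) = 3j − 30.
Set 3j − 30 = -3: j = 9.
C(15,9) = 5005; 1^9 = 1; 1^6 = 1.
Coefficient = 5005 · 1 · 1 = 5005.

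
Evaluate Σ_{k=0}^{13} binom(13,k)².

Σ C(13,k)² is the coefficient of x^13 in (1+x)^13(1+x)^13 = (1+x)^26, i.e. C(26,13) = 10400600.

10400600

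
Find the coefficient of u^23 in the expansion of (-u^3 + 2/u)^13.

General term: C(13,j)·(-u^3)^j·(2/u)^(13-j), with u-exponent 3j − 1(13−j) = 4j − 13.
Set 4j − 13 = 23: j = 9.
C(13,9) = 715; (-1)^9 = -1; 2^4 = 16.
Coefficient = 715 · (-1) · 16 = -11440.

-11440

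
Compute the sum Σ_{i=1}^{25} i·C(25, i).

419430400

Since i·C(25,i) = 25·C(24,i−1), the sum is 25·2^24 = 25·16777216 = 419430400.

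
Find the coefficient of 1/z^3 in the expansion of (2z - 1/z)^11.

General term: C(11,j)·(2z)^j·(-1/z)^(11-j), with z-exponent 1j − 1(11−j) = 2j − 11.
Set 2j − 11 = -3: j = 4.
C(11,4) = 330; 2^4 = 16; (-1)^7 = -1.
Coefficient = 330 · 16 · (-1) = -5280.

-5280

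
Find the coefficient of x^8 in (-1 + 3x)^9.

The general term is C(9,j)·(-1)^j·(3x)^(9-j); the x^8 term has j = 1.
C(9,1) = 9.
Coefficient = C(9,1) · (-1)^1 · 3^8 = 9 · (-1) · 6561 = -59049.

-59049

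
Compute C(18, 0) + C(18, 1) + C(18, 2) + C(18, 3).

1 + 18 + 153 + 816 = 988.

988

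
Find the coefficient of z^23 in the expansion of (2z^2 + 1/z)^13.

53248

General term: C(13,j)·(2z^2)^j·(1/z)^(13-j), with z-exponent 2j − 1(13−j) = 3j − 13.
Set 3j − 13 = 23: j = 12.
C(13,12) = 13; 2^12 = 4096; 1^1 = 1.
Coefficient = 13 · 4096 · 1 = 53248.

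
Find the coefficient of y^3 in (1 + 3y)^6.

540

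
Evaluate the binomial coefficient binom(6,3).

C(6,3) = (6·5·4) / 3! = 120 / 6 = 20.

20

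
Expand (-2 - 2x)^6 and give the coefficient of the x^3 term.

The general term is C(6,j)·(-2)^j·(-2x)^(6-j); the x^3 term has j = 3.
C(6,3) = 20.
Coefficient = C(6,3) · (-2)^3 · (-2)^3 = 20 · (-8) · (-8) = 1280.

1280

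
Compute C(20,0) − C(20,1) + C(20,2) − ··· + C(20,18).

19

The partial alternating sum Σ_{k=0}^{18} (−1)^k C(20,k) = (−1)^18 C(19,18) = 19.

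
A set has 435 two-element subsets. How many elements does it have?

n(n−1)/2 = 435 ⇒ n(n−1) = 870. Since 30·29 = 870, n = 30.

30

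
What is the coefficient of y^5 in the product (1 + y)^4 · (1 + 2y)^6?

2364

Coefficient of y^5 = Σ_{j} C(4,j)·1^j·C(6,5-j)·2^(5-j) for j from 0 to 4.
= 192 + 960 + 960 + 240 + 12 = 2364.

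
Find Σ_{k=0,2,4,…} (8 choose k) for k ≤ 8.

Even-k terms of row 8 sum to 2^7 = 128.

128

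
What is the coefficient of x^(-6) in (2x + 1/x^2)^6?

60

General term: C(6,j)·(2x)^j·(1/x^2)^(6-j), with x-exponent 1j − 2(6−j) = 3j − 12.
Set 3j − 12 = -6: j = 2.
C(6,2) = 15; 2^2 = 4; 1^4 = 1.
Coefficient = 15 · 4 · 1 = 60.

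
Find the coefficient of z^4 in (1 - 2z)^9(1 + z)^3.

414

Coefficient of z^4 = Σ_{j} C(9,j)·(-2)^j·C(3,4-j)·1^(4-j) for j from 1 to 4.
= (-18) + 432 + (-2016) + 2016 = 414.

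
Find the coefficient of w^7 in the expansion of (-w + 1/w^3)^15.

General term: C(15,j)·(-w)^j·(1/w^3)^(15-j), with w-exponent 1j − 3(15−j) = 4j − 45.
Set 4j − 45 = 7: j = 13.
C(15,13) = 105; (-1)^13 = -1; 1^2 = 1.
Coefficient = 105 · (-1) · 1 = -105.

-105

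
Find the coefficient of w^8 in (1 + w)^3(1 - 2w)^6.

Coefficient of w^8 = Σ_{j} C(3,j)·1^j·C(6,8-j)·(-2)^(8-j) for j from 2 to 3.
= 192 + (-192) = 0.

0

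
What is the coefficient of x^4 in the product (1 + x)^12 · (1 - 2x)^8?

111

Coefficient of x^4 = Σ_{j} C(12,j)·1^j·C(8,4-j)·(-2)^(4-j) for j from 0 to 4.
= 1120 + (-5376) + 7392 + (-3520) + 495 = 111.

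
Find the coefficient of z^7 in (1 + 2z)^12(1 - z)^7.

-1329

Coefficient of z^7 = Σ_{j} C(12,j)·2^j·C(7,7-j)·(-1)^(7-j) for j from 0 to 7.
= (-1) + 168 + (-5544) + 61600 + (-277200) + 532224 + (-413952) + 101376 = -1329.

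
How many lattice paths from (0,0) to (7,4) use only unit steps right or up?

Each path is a sequence of 11 steps with 7 rights: C(11,7) = 330.

330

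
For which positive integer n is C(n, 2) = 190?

20

n(n−1)/2 = 190 ⇒ n(n−1) = 380. Since 20·19 = 380, n = 20.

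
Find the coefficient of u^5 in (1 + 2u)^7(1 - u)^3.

Coefficient of u^5 = Σ_{j} C(7,j)·2^j·C(3,5-j)·(-1)^(5-j) for j from 2 to 5.
= (-84) + 840 + (-1680) + 672 = -252.

-252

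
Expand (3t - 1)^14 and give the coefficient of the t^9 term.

-39405366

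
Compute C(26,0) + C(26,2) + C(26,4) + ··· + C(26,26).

33554432

Half of (1+1)^26 + (1−1)^26 gives the even-index sum: 2^25 = 33554432.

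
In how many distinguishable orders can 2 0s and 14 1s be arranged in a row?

120

Choose positions for the 0s: C(16,2) = 120.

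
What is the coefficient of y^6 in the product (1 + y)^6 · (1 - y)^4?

Coefficient of y^6 = Σ_{j} C(6,j)·1^j·C(4,6-j)·(-1)^(6-j) for j from 2 to 6.
= 15 + (-80) + 90 + (-24) + 1 = 2.

2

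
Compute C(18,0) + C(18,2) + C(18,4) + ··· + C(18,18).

131072

Even-r terms of row 18 sum to 2^17 = 131072.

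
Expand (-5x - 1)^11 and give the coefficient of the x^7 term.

The general term is C(11,j)·(-5x)^j·(-1)^(11-j); the x^7 term has j = 7.
C(11,7) = 330.
Coefficient = C(11,7) · (-5)^7 = 330 · (-78125) = -25781250.

-25781250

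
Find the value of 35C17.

C(35,17) = (35·34·33·32·31·30·29·28·27·26·25·24·23·22·21·20·19) / 17! = 1613955767240110694400000 / 355687428096000 = 4537567650.

4537567650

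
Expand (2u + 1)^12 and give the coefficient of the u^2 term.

264

The general term is C(12,j)·(2u)^j·(1)^(12-j); the u^2 term has j = 2.
C(12,2) = 66.
Coefficient = C(12,2) · 2^2 = 66 · 4 = 264.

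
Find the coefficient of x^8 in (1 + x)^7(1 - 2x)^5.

Coefficient of x^8 = Σ_{j} C(7,j)·1^j·C(5,8-j)·(-2)^(8-j) for j from 3 to 7.
= (-1120) + 2800 + (-1680) + 280 + (-10) = 270.

270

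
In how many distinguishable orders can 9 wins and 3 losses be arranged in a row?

Choose positions for the wins: C(12,9) = 220.

220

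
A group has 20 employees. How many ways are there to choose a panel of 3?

1140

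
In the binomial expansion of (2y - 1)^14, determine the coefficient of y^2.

364

The general term is C(14,j)·(2y)^j·(-1)^(14-j); the y^2 term has j = 2.
C(14,2) = 91.
Coefficient = C(14,2) · 2^2 = 91 · 4 = 364.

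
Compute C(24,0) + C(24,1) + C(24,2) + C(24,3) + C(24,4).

12951

1 + 24 + 276 + 2024 + 10626 = 12951.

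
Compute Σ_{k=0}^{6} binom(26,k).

1 + 26 + 325 + 2600 + 14950 + 65780 + 230230 = 313912.

313912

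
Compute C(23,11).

C(23,11) = (23·22·21·20·19·18·17·16·15·14·13) / 11! = 53970627110400 / 39916800 = 1352078.

1352078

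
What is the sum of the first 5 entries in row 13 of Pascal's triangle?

1093

1 + 13 + 78 + 286 + 715 = 1093.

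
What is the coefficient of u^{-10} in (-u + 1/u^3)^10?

General term: C(10,j)·(-u)^j·(1/u^3)^(10-j), with u-exponent 1j − 3(10−j) = 4j − 30.
Set 4j − 30 = -10: j = 5.
C(10,5) = 252; (-1)^5 = -1; 1^5 = 1.
Coefficient = 252 · (-1) · 1 = -252.

-252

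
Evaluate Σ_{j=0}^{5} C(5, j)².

252

By Vandermonde's identity, Σ C(5,j)² = C(10,5) = 252.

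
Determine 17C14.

C(17,14) = C(17,3) by symmetry.
C(17,3) = (17·16·15) / 3! = 4080 / 6 = 680.

680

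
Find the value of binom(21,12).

293930

C(21,12) = C(21,9) by symmetry.
C(21,9) = (21·20·19·18·17·16·15·14·13) / 9! = 106661318400 / 362880 = 293930.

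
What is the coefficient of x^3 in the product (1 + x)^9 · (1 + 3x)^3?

678

Coefficient of x^3 = Σ_{j} C(9,j)·1^j·C(3,3-j)·3^(3-j) for j from 0 to 3.
= 27 + 243 + 324 + 84 = 678.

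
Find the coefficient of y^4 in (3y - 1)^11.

-26730

The general term is C(11,j)·(3y)^j·(-1)^(11-j); the y^4 term has j = 4.
C(11,4) = 330.
Coefficient = C(11,4) · 3^4 · (-1)^7 = 330 · 81 · (-1) = -26730.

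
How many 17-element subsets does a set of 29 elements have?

C(29,17) = C(29,12) by symmetry.
C(29,12) = (29·28·27·26·25·24·23·22·21·20·19·18) / 12! = 24858235898496000 / 479001600 = 51895935.

51895935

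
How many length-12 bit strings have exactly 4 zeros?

Choose the 4 positions: C(12,4) = 495.

495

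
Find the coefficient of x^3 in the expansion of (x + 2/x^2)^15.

21840

General term: C(15,j)·(x)^j·(2/x^2)^(15-j), with x-exponent 1j − 2(15−j) = 3j − 30.
Set 3j − 30 = 3: j = 11.
C(15,11) = 1365; 1^11 = 1; 2^4 = 16.
Coefficient = 1365 · 1 · 16 = 21840.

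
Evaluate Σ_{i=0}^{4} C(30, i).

1 + 30 + 435 + 4060 + 27405 = 31931.

31931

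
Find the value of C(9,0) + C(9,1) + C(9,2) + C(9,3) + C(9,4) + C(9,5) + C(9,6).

1 + 9 + 36 + 84 + 126 + 126 + 84 = 466.

466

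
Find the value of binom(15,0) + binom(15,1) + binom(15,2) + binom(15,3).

1 + 15 + 105 + 455 = 576.

576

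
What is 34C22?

548354040

C(34,22) = C(34,12) by symmetry.
C(34,12) = (34·33·32·31·30·29·28·27·26·25·24·23) / 12! = 262662462526464000 / 479001600 = 548354040.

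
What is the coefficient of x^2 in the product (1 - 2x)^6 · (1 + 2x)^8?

Coefficient of x^2 = Σ_{j} C(6,j)·(-2)^j·C(8,2-j)·2^(2-j) for j from 0 to 2.
= 112 + (-192) + 60 = -20.

-20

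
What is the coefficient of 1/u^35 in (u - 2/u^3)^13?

53248

General term: C(13,j)·(u)^j·(-2/u^3)^(13-j), with u-exponent 1j − 3(13−j) = 4j − 39.
Set 4j − 39 = -35: j = 1.
C(13,1) = 13; 1^1 = 1; (-2)^12 = 4096.
Coefficient = 13 · 1 · 4096 = 53248.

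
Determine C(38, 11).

C(38,11) = (38·37·36·35·34·33·32·31·30·29·28) / 11! = 48032775105638400 / 39916800 = 1203322288.

1203322288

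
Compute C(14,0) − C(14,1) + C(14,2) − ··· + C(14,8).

The partial alternating sum Σ_{k=0}^{8} (−1)^k C(14,k) = (−1)^8 C(13,8) = 1287.

1287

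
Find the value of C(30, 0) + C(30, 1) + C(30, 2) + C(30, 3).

4526

1 + 30 + 435 + 4060 = 4526.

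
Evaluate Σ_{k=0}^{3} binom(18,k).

988

1 + 18 + 153 + 816 = 988.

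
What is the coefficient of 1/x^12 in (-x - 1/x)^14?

General term: C(14,j)·(-x)^j·(-1/x)^(14-j), with x-exponent 1j − 1(14−j) = 2j − 14.
Set 2j − 14 = -12: j = 1.
C(14,1) = 14; (-1)^1 = -1; (-1)^13 = -1.
Coefficient = 14 · (-1) · (-1) = 14.

14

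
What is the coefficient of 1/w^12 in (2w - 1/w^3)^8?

-448

General term: C(8,j)·(2w)^j·(-1/w^3)^(8-j), with w-exponent 1j − 3(8−j) = 4j − 24.
Set 4j − 24 = -12: j = 3.
C(8,3) = 56; 2^3 = 8; (-1)^5 = -1.
Coefficient = 56 · 8 · (-1) = -448.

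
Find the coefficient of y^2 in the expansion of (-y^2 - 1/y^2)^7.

General term: C(7,j)·(-y^2)^j·(-1/y^2)^(7-j), with y-exponent 2j − 2(7−j) = 4j − 14.
Set 4j − 14 = 2: j = 4.
C(7,4) = 35; (-1)^4 = 1; (-1)^3 = -1.
Coefficient = 35 · 1 · (-1) = -35.

-35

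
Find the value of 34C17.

2333606220

C(34,17) = (34·33·32·31·30·29·28·27·26·25·24·23·22·21·20·19·18) / 17! = 830034394580628357120000 / 355687428096000 = 2333606220.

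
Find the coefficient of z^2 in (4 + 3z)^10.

26542080

The general term is C(10,j)·(4)^j·(3z)^(10-j); the z^2 term has j = 8.
C(10,8) = 45.
Coefficient = C(10,8) · 4^8 · 3^2 = 45 · 65536 · 9 = 26542080.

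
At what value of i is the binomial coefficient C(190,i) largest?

95

C(190,i) is maximized at i = 190/2 = 95.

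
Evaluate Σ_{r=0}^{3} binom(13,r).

378

1 + 13 + 78 + 286 = 378.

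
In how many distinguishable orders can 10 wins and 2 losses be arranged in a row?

Choose positions for the wins: C(12,10) = 66.

66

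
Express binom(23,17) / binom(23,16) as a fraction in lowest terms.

7/17

C(n,k+1)/C(n,k) = (n−k)/(k+1) = (23−16)/(16+1) = 7/17.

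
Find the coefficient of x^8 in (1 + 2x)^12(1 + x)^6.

Coefficient of x^8 = Σ_{j} C(12,j)·2^j·C(6,8-j)·1^(8-j) for j from 2 to 8.
= 264 + 10560 + 118800 + 506880 + 887040 + 608256 + 126720 = 2258520.

2258520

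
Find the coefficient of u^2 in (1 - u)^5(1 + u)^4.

-4

Coefficient of u^2 = Σ_{j} C(5,j)·(-1)^j·C(4,2-j)·1^(2-j) for j from 0 to 2.
= 6 + (-20) + 10 = -4.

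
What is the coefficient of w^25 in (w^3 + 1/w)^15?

3003

General term: C(15,j)·(w^3)^j·(1/w)^(15-j), with w-exponent 3j − 1(15−j) = 4j − 15.
Set 4j − 15 = 25: j = 10.
C(15,10) = 3003; 1^10 = 1; 1^5 = 1.
Coefficient = 3003 · 1 · 1 = 3003.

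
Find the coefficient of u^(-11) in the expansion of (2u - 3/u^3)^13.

160123392

General term: C(13,j)·(2u)^j·(-3/u^3)^(13-j), with u-exponent 1j − 3(13−j) = 4j − 39.
Set 4j − 39 = -11: j = 7.
C(13,7) = 1716; 2^7 = 128; (-3)^6 = 729.
Coefficient = 1716 · 128 · 729 = 160123392.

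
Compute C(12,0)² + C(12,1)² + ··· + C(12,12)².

By Vandermonde's identity, Σ C(12,j)² = C(24,12) = 2704156.

2704156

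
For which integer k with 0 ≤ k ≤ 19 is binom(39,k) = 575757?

5

C(39,k) increases on 0 ≤ k ≤ 19. C(39,4) = 82251 and C(39,5) = 575757, so k = 5.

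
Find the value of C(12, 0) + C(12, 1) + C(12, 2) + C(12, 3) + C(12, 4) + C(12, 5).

1586

1 + 12 + 66 + 220 + 495 + 792 = 1586.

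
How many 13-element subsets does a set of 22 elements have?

497420

C(22,13) = C(22,9) by symmetry.
C(22,9) = (22·21·20·19·18·17·16·15·14) / 9! = 180503769600 / 362880 = 497420.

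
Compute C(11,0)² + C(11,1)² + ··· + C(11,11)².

705432

By Vandermonde's identity, Σ C(11,j)² = C(22,11) = 705432.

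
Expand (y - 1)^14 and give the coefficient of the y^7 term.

The general term is C(14,j)·(y)^j·(-1)^(14-j); the y^7 term has j = 7.
C(14,7) = 3432.
Coefficient = C(14,7) · (-1)^7 = 3432 · (-1) = -3432.

-3432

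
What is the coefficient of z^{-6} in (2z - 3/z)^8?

-34992

General term: C(8,j)·(2z)^j·(-3/z)^(8-j), with z-exponent 1j − 1(8−j) = 2j − 8.
Set 2j − 8 = -6: j = 1.
C(8,1) = 8; 2^1 = 2; (-3)^7 = -2187.
Coefficient = 8 · 2 · (-2187) = -34992.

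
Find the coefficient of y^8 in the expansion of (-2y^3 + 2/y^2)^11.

General term: C(11,j)·(-2y^3)^j·(2/y^2)^(11-j), with y-exponent 3j − 2(11−j) = 5j − 22.
Set 5j − 22 = 8: j = 6.
C(11,6) = 462; (-2)^6 = 64; 2^5 = 32.
Coefficient = 462 · 64 · 32 = 946176.

946176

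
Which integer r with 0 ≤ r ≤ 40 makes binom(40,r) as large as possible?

C(40,r) is maximized at r = 40/2 = 20.

20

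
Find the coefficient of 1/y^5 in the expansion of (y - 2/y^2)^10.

-8064

General term: C(10,j)·(y)^j·(-2/y^2)^(10-j), with y-exponent 1j − 2(10−j) = 3j − 20.
Set 3j − 20 = -5: j = 5.
C(10,5) = 252; 1^5 = 1; (-2)^5 = -32.
Coefficient = 252 · 1 · (-32) = -8064.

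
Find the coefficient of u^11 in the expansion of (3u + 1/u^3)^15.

71744535

General term: C(15,j)·(3u)^j·(1/u^3)^(15-j), with u-exponent 1j − 3(15−j) = 4j − 45.
Set 4j − 45 = 11: j = 14.
C(15,14) = 15; 3^14 = 4782969; 1^1 = 1.
Coefficient = 15 · 4782969 · 1 = 71744535.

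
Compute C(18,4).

C(18,4) = (18·17·16·15) / 4! = 73440 / 24 = 3060.

3060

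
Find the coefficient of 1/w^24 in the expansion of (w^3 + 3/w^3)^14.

General term: C(14,j)·(w^3)^j·(3/w^3)^(14-j), with w-exponent 3j − 3(14−j) = 6j − 42.
Set 6j − 42 = -24: j = 3.
C(14,3) = 364; 1^3 = 1; 3^11 = 177147.
Coefficient = 364 · 1 · 177147 = 64481508.

64481508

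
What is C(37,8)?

C(37,8) = (37·36·35·34·33·32·31·30) / 8! = 1556675366400 / 40320 = 38608020.

38608020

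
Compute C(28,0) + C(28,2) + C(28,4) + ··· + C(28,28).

Even-i terms of row 28 sum to 2^27 = 134217728.

134217728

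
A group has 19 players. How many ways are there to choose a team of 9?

92378

This is C(19,9) = 92378.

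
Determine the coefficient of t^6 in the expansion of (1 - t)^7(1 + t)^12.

140

Coefficient of t^6 = Σ_{j} C(7,j)·(-1)^j·C(12,6-j)·1^(6-j) for j from 0 to 6.
= 924 + (-5544) + 10395 + (-7700) + 2310 + (-252) + 7 = 140.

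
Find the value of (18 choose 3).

C(18,3) = (18·17·16) / 3! = 4896 / 6 = 816.

816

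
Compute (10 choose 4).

210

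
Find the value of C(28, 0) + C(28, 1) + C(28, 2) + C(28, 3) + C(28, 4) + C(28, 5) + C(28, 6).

499178

1 + 28 + 378 + 3276 + 20475 + 98280 + 376740 = 499178.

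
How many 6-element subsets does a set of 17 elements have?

C(17,6) = (17·16·15·14·13·12) / 6! = 8910720 / 720 = 12376.

12376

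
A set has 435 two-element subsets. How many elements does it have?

n(n−1)/2 = 435 ⇒ n(n−1) = 870. Since 30·29 = 870, n = 30.

30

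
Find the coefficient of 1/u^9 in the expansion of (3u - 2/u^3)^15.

General term: C(15,j)·(3u)^j·(-2/u^3)^(15-j), with u-exponent 1j − 3(15−j) = 4j − 45.
Set 4j − 45 = -9: j = 9.
C(15,9) = 5005; 3^9 = 19683; (-2)^6 = 64.
Coefficient = 5005 · 19683 · 64 = 6304858560.

6304858560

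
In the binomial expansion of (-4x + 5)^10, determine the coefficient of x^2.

281250000

The general term is C(10,j)·(-4x)^j·(5)^(10-j); the x^2 term has j = 2.
C(10,2) = 45.
Coefficient = C(10,2) · (-4)^2 · 5^8 = 45 · 16 · 390625 = 281250000.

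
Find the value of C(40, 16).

C(40,16) = (40·39·38·37·36·35·34·33·32·31·30·29·28·27·26·25) / 16! = 1315041316842168115200000 / 20922789888000 = 62852101650.

62852101650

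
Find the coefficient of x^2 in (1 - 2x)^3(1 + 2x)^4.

Coefficient of x^2 = Σ_{j} C(3,j)·(-2)^j·C(4,2-j)·2^(2-j) for j from 0 to 2.
= 24 + (-48) + 12 = -12.

-12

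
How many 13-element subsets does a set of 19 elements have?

27132

C(19,13) = C(19,6) by symmetry.
C(19,6) = (19·18·17·16·15·14) / 6! = 19535040 / 720 = 27132.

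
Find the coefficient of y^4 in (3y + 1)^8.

The general term is C(8,j)·(3y)^j·(1)^(8-j); the y^4 term has j = 4.
C(8,4) = 70.
Coefficient = C(8,4) · 3^4 = 70 · 81 = 5670.

5670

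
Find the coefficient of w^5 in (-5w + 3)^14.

The general term is C(14,j)·(-5w)^j·(3)^(14-j); the w^5 term has j = 5.
C(14,5) = 2002.
Coefficient = C(14,5) · (-5)^5 · 3^9 = 2002 · (-3125) · 19683 = -123141768750.

-123141768750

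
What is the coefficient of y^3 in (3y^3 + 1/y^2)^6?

General term: C(6,j)·(3y^3)^j·(1/y^2)^(6-j), with y-exponent 3j − 2(6−j) = 5j − 12.
Set 5j − 12 = 3: j = 3.
C(6,3) = 20; 3^3 = 27; 1^3 = 1.
Coefficient = 20 · 27 · 1 = 540.

540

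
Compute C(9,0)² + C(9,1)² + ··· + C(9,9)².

48620

By Vandermonde's identity, Σ C(9,k)² = C(18,9) = 48620.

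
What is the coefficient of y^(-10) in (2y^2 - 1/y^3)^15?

General term: C(15,j)·(2y^2)^j·(-1/y^3)^(15-j), with y-exponent 2j − 3(15−j) = 5j − 45.
Set 5j − 45 = -10: j = 7.
C(15,7) = 6435; 2^7 = 128; (-1)^8 = 1.
Coefficient = 6435 · 128 · 1 = 823680.

823680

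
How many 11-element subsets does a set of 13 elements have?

C(13,11) = C(13,2) by symmetry.
C(13,2) = (13·12) / 2! = 156 / 2 = 78.

78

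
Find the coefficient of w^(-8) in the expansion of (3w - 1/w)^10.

-30

General term: C(10,j)·(3w)^j·(-1/w)^(10-j), with w-exponent 1j − 1(10−j) = 2j − 10.
Set 2j − 10 = -8: j = 1.
C(10,1) = 10; 3^1 = 3; (-1)^9 = -1.
Coefficient = 10 · 3 · (-1) = -30.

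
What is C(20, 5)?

15504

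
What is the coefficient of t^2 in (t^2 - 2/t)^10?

13440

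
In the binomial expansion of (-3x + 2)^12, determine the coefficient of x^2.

The general term is C(12,j)·(-3x)^j·(2)^(12-j); the x^2 term has j = 2.
C(12,2) = 66.
Coefficient = C(12,2) · (-3)^2 · 2^10 = 66 · 9 · 1024 = 608256.

608256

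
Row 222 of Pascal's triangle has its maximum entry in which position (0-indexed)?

C(222,k) is maximized at k = 222/2 = 111.

111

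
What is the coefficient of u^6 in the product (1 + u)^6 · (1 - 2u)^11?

-3167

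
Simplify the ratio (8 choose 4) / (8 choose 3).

C(n,k+1)/C(n,k) = (n−k)/(k+1) = (8−3)/(3+1) = 5/4.

5/4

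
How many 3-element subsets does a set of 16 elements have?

C(16,3) = (16·15·14) / 3! = 3360 / 6 = 560.

560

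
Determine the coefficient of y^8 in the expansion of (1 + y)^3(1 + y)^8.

(1 + y)^3(1 + y)^8 = (1 + y)^11, so the coefficient of y^8 is C(11,8)·1^8 = 165·1 = 165.

165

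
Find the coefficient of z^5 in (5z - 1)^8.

-175000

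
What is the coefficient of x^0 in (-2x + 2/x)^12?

3784704

General term: C(12,j)·(-2x)^j·(2/x)^(12-j), with x-exponent 1j − 1(12−j) = 2j − 12.
Set 2j − 12 = 0: j = 6.
C(12,6) = 924; (-2)^6 = 64; 2^6 = 64.
Coefficient = 924 · 64 · 64 = 3784704.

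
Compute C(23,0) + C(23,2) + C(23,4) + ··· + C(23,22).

4194304

Half of (1+1)^23 + (1−1)^23 gives the even-index sum: 2^22 = 4194304.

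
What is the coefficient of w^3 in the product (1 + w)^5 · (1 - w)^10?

Coefficient of w^3 = Σ_{j} C(5,j)·1^j·C(10,3-j)·(-1)^(3-j) for j from 0 to 3.
= (-120) + 225 + (-100) + 10 = 15.

15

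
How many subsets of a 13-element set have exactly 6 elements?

Choose the 6 positions: C(13,6) = 1716.

1716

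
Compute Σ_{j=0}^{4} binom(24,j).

12951

1 + 24 + 276 + 2024 + 10626 = 12951.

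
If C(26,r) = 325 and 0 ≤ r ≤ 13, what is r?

C(26,r) increases on 0 ≤ r ≤ 13. C(26,1) = 26 and C(26,2) = 325, so r = 2.

2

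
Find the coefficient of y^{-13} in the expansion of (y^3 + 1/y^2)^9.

9

General term: C(9,j)·(y^3)^j·(1/y^2)^(9-j), with y-exponent 3j − 2(9−j) = 5j − 18.
Set 5j − 18 = -13: j = 1.
C(9,1) = 9; 1^1 = 1; 1^8 = 1.
Coefficient = 9 · 1 · 1 = 9.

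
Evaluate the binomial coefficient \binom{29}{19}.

20030010

C(29,19) = C(29,10) by symmetry.
C(29,10) = (29·28·27·26·25·24·23·22·21·20) / 10! = 72684900288000 / 3628800 = 20030010.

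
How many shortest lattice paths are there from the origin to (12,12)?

Each path is a sequence of 24 steps with 12 rights: C(24,12) = 2704156.

2704156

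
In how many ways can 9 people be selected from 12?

220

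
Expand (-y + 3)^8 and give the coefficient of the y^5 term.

The general term is C(8,j)·(-y)^j·(3)^(8-j); the y^5 term has j = 5.
C(8,5) = 56.
Coefficient = C(8,5) · (-1)^5 · 3^3 = 56 · (-1) · 27 = -1512.

-1512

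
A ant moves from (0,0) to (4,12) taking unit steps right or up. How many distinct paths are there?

1820

Each path is a sequence of 16 steps with 4 rights: C(16,4) = 1820.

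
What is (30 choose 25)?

142506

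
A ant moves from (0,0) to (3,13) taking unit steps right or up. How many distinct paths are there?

Each path is a sequence of 16 steps with 3 rights: C(16,3) = 560.

560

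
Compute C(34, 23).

286097760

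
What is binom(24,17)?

C(24,17) = C(24,7) by symmetry.
C(24,7) = (24·23·22·21·20·19·18) / 7! = 1744364160 / 5040 = 346104.

346104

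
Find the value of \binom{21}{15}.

54264

C(21,15) = C(21,6) by symmetry.
C(21,6) = (21·20·19·18·17·16) / 6! = 39070080 / 720 = 54264.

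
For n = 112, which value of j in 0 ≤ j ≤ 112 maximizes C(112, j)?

C(112,j) is maximized at j = 112/2 = 56.

56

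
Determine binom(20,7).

77520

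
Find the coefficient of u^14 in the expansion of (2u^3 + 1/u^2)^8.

1792

General term: C(8,j)·(2u^3)^j·(1/u^2)^(8-j), with u-exponent 3j − 2(8−j) = 5j − 16.
Set 5j − 16 = 14: j = 6.
C(8,6) = 28; 2^6 = 64; 1^2 = 1.
Coefficient = 28 · 64 · 1 = 1792.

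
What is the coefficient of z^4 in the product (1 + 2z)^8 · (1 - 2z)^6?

144

Coefficient of z^4 = Σ_{j} C(8,j)·2^j·C(6,4-j)·(-2)^(4-j) for j from 0 to 4.
= 240 + (-2560) + 6720 + (-5376) + 1120 = 144.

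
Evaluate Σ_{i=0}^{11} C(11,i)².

Σ C(11,i)² is the coefficient of x^11 in (1+x)^11(1+x)^11 = (1+x)^22, i.e. C(22,11) = 705432.

705432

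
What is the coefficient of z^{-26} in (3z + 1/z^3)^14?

General term: C(14,j)·(3z)^j·(1/z^3)^(14-j), with z-exponent 1j − 3(14−j) = 4j − 42.
Set 4j − 42 = -26: j = 4.
C(14,4) = 1001; 3^4 = 81; 1^10 = 1.
Coefficient = 1001 · 81 · 1 = 81081.

81081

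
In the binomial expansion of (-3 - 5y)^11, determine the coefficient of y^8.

-1740234375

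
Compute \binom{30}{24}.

593775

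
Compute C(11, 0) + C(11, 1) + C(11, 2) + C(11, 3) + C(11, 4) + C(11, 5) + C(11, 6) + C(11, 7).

1 + 11 + 55 + 165 + 330 + 462 + 462 + 330 = 1816.

1816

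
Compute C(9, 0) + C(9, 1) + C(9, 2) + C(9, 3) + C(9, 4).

256

1 + 9 + 36 + 84 + 126 = 256.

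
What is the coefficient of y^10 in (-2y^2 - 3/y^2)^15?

General term: C(15,j)·(-2y^2)^j·(-3/y^2)^(15-j), with y-exponent 2j − 2(15−j) = 4j − 30.
Set 4j − 30 = 10: j = 10.
C(15,10) = 3003; (-2)^10 = 1024; (-3)^5 = -243.
Coefficient = 3003 · 1024 · (-243) = -747242496.

-747242496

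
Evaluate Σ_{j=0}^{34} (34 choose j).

17179869184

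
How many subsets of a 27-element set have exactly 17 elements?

Choose the 17 positions: C(27,17) = 8436285.

8436285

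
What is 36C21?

5567902560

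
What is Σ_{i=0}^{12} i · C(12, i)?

Since i·C(12,i) = 12·C(11,i−1), the sum is 12·2^11 = 12·2048 = 24576.

24576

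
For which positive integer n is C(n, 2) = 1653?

n(n−1)/2 = 1653 ⇒ n(n−1) = 3306. Since 58·57 = 3306, n = 58.

58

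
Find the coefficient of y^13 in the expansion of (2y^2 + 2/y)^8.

2048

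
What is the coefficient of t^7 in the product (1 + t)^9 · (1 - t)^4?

36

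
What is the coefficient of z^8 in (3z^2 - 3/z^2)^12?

263063295

General term: C(12,j)·(3z^2)^j·(-3/z^2)^(12-j), with z-exponent 2j − 2(12−j) = 4j − 24.
Set 4j − 24 = 8: j = 8.
C(12,8) = 495; 3^8 = 6561; (-3)^4 = 81.
Coefficient = 495 · 6561 · 81 = 263063295.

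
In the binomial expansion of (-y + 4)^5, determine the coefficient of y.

The general term is C(5,j)·(-y)^j·(4)^(5-j); the y^1 term has j = 1.
C(5,1) = 5.
Coefficient = C(5,1) · (-1)^1 · 4^4 = 5 · (-1) · 256 = -1280.

-1280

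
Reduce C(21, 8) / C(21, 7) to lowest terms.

C(n,k+1)/C(n,k) = (n−k)/(k+1) = (21−7)/(7+1) = 14/8 = 7/4.

7/4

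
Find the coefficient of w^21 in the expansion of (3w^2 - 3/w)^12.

General term: C(12,j)·(3w^2)^j·(-3/w)^(12-j), with w-exponent 2j − 1(12−j) = 3j − 12.
Set 3j − 12 = 21: j = 11.
C(12,11) = 12; 3^11 = 177147; (-3)^1 = -3.
Coefficient = 12 · 177147 · (-3) = -6377292.

-6377292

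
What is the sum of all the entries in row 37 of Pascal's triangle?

Setting x = 1 in (1+x)^37 gives Σ C(37,r) = 2^37 = 137438953472.

137438953472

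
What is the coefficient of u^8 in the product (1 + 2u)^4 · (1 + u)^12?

62271

Coefficient of u^8 = Σ_{j} C(4,j)·2^j·C(12,8-j)·1^(8-j) for j from 0 to 4.
= 495 + 6336 + 22176 + 25344 + 7920 = 62271.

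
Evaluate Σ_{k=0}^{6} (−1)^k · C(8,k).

The partial alternating sum Σ_{k=0}^{6} (−1)^k C(8,k) = (−1)^6 C(7,6) = 7.

7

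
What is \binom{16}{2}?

C(16,2) = (16·15) / 2! = 240 / 2 = 120.

120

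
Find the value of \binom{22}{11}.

C(22,11) = (22·21·20·19·18·17·16·15·14·13·12) / 11! = 28158588057600 / 39916800 = 705432.

705432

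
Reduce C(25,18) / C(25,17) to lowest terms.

C(n,k+1)/C(n,k) = (n−k)/(k+1) = (25−17)/(17+1) = 8/18 = 4/9.

4/9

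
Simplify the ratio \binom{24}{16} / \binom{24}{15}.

C(n,k+1)/C(n,k) = (n−k)/(k+1) = (24−15)/(15+1) = 9/16.

9/16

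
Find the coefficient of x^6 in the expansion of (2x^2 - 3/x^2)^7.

6048

General term: C(7,j)·(2x^2)^j·(-3/x^2)^(7-j), with x-exponent 2j − 2(7−j) = 4j − 14.
Set 4j − 14 = 6: j = 5.
C(7,5) = 21; 2^5 = 32; (-3)^2 = 9.
Coefficient = 21 · 32 · 9 = 6048.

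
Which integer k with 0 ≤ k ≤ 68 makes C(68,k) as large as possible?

C(68,k) is maximized at k = 68/2 = 34.

34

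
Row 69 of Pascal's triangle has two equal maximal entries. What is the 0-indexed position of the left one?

For odd n = 69, C(69,m) peaks at m = (n−1)/2 and (n+1)/2; the lower is 34.

34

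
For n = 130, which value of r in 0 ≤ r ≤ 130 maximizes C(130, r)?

65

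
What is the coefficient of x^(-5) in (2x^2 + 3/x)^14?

515852064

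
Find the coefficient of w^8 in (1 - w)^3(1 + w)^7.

Coefficient of w^8 = Σ_{j} C(3,j)·(-1)^j·C(7,8-j)·1^(8-j) for j from 1 to 3.
= (-3) + 21 + (-21) = -3.

-3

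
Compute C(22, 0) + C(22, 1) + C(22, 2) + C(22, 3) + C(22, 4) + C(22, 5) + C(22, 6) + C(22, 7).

280600

1 + 22 + 231 + 1540 + 7315 + 26334 + 74613 + 170544 = 280600.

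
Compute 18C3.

816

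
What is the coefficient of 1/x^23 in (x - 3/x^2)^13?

6908733

General term: C(13,j)·(x)^j·(-3/x^2)^(13-j), with x-exponent 1j − 2(13−j) = 3j − 26.
Set 3j − 26 = -23: j = 1.
C(13,1) = 13; 1^1 = 1; (-3)^12 = 531441.
Coefficient = 13 · 1 · 531441 = 6908733.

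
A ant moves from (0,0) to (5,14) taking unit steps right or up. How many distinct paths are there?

11628

Each path is a sequence of 19 steps with 5 rights: C(19,5) = 11628.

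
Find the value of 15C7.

6435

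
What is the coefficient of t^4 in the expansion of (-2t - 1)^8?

1120

The general term is C(8,j)·(-2t)^j·(-1)^(8-j); the t^4 term has j = 4.
C(8,4) = 70.
Coefficient = C(8,4) · (-2)^4 = 70 · 16 = 1120.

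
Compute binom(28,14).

40116600

C(28,14) = (28·27·26·25·24·23·22·21·20·19·18·17·16·15) / 14! = 3497296636753920000 / 87178291200 = 40116600.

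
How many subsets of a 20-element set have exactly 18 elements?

Choose the 18 positions: C(20,18) = 190.

190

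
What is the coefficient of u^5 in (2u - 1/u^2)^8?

-1024

General term: C(8,j)·(2u)^j·(-1/u^2)^(8-j), with u-exponent 1j − 2(8−j) = 3j − 16.
Set 3j − 16 = 5: j = 7.
C(8,7) = 8; 2^7 = 128; (-1)^1 = -1.
Coefficient = 8 · 128 · (-1) = -1024.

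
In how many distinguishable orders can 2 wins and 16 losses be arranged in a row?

Choose positions for the wins: C(18,2) = 153.

153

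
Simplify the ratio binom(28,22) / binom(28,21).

C(n,k+1)/C(n,k) = (n−k)/(k+1) = (28−21)/(21+1) = 7/22.

7/22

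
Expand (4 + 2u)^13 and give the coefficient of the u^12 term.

212992

The general term is C(13,j)·(4)^j·(2u)^(13-j); the u^12 term has j = 1.
C(13,1) = 13.
Coefficient = C(13,1) · 4^1 · 2^12 = 13 · 4 · 4096 = 212992.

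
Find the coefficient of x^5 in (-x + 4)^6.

The general term is C(6,j)·(-x)^j·(4)^(6-j); the x^5 term has j = 5.
C(6,5) = 6.
Coefficient = C(6,5) · (-1)^5 · 4^1 = 6 · (-1) · 4 = -24.

-24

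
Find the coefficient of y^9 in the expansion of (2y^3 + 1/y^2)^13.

219648

General term: C(13,j)·(2y^3)^j·(1/y^2)^(13-j), with y-exponent 3j − 2(13−j) = 5j − 26.
Set 5j − 26 = 9: j = 7.
C(13,7) = 1716; 2^7 = 128; 1^6 = 1.
Coefficient = 1716 · 128 · 1 = 219648.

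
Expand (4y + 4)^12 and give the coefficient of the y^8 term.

8304721920

The general term is C(12,j)·(4y)^j·(4)^(12-j); the y^8 term has j = 8.
C(12,8) = 495.
Coefficient = C(12,8) · 4^8 · 4^4 = 495 · 65536 · 256 = 8304721920.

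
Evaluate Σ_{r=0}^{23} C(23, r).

The entries of row 23 sum to 2^23 = 8388608.

8388608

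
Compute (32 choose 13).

347373600

C(32,13) = (32·31·30·29·28·27·26·25·24·23·22·21·20) / 13! = 2163102632570880000 / 6227020800 = 347373600.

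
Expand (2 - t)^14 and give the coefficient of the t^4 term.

The general term is C(14,j)·(2)^j·(-t)^(14-j); the t^4 term has j = 10.
C(14,10) = 1001.
Coefficient = C(14,10) · 2^10 = 1001 · 1024 = 1025024.

1025024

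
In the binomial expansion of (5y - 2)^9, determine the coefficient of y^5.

6300000

The general term is C(9,j)·(5y)^j·(-2)^(9-j); the y^5 term has j = 5.
C(9,5) = 126.
Coefficient = C(9,5) · 5^5 · (-2)^4 = 126 · 3125 · 16 = 6300000.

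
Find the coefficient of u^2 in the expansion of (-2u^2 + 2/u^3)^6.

General term: C(6,j)·(-2u^2)^j·(2/u^3)^(6-j), with u-exponent 2j − 3(6−j) = 5j − 18.
Set 5j − 18 = 2: j = 4.
C(6,4) = 15; (-2)^4 = 16; 2^2 = 4.
Coefficient = 15 · 16 · 4 = 960.

960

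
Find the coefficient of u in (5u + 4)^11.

57671680

The general term is C(11,j)·(5u)^j·(4)^(11-j); the u^1 term has j = 1.
C(11,1) = 11.
Coefficient = C(11,1) · 5^1 · 4^10 = 11 · 5 · 1048576 = 57671680.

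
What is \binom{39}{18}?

62359143990

C(39,18) = (39·38·37·36·35·34·33·32·31·30·29·28·27·26·25·24·23·22) / 18! = 399246543793282239774720000 / 6402373705728000 = 62359143990.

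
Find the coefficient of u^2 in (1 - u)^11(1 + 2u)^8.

-9

Coefficient of u^2 = Σ_{j} C(11,j)·(-1)^j·C(8,2-j)·2^(2-j) for j from 0 to 2.
= 112 + (-176) + 55 = -9.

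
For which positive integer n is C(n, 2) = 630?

n(n−1)/2 = 630 ⇒ n(n−1) = 1260. Since 36·35 = 1260, n = 36.

36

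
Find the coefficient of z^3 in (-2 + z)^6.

-160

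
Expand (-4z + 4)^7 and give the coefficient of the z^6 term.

The general term is C(7,j)·(-4z)^j·(4)^(7-j); the z^6 term has j = 6.
C(7,6) = 7.
Coefficient = C(7,6) · (-4)^6 · 4^1 = 7 · 4096 · 4 = 114688.

114688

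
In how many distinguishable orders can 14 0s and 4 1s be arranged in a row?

Choose positions for the 0s: C(18,14) = 3060.

3060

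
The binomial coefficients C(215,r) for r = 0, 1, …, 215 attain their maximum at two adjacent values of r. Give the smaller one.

For odd n = 215, C(215,r) peaks at r = (n−1)/2 and (n+1)/2; the smaller is 107.

107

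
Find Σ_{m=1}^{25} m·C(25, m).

Differentiating (1+x)^25 and setting x=1: Σ m·C(25,m) = 25·2^24 = 419430400.

419430400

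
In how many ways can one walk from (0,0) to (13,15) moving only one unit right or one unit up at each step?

Each path is a sequence of 28 steps with 13 rights: C(28,13) = 37442160.

37442160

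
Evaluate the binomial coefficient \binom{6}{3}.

20

C(6,3) = (6·5·4) / 3! = 120 / 6 = 20.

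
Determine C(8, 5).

56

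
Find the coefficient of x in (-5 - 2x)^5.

The general term is C(5,j)·(-5)^j·(-2x)^(5-j); the x^1 term has j = 4.
C(5,4) = 5.
Coefficient = C(5,4) · (-5)^4 · (-2)^1 = 5 · 625 · (-2) = -6250.

-6250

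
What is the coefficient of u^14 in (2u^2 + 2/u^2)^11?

112640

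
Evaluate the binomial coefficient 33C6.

1107568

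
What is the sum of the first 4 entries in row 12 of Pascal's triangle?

299

1 + 12 + 66 + 220 = 299.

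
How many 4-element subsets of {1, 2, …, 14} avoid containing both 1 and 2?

935

All 4-subsets: C(14,4) = 1001. Those containing both fixed elements: C(12,2) = 66.
1001 − 66 = 935.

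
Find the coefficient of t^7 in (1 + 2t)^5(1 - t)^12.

880

Coefficient of t^7 = Σ_{j} C(5,j)·2^j·C(12,7-j)·(-1)^(7-j) for j from 0 to 5.
= (-792) + 9240 + (-31680) + 39600 + (-17600) + 2112 = 880.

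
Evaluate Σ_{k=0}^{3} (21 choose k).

1 + 21 + 210 + 1330 = 1562.

1562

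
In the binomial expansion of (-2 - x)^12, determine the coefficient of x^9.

The general term is C(12,j)·(-2)^j·(-x)^(12-j); the x^9 term has j = 3.
C(12,3) = 220.
Coefficient = C(12,3) · (-2)^3 · (-1)^9 = 220 · (-8) · (-1) = 1760.

1760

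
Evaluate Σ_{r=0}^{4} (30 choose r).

1 + 30 + 435 + 4060 + 27405 = 31931.

31931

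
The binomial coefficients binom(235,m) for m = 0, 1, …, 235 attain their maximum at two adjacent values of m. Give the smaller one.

For odd n = 235, C(235,m) peaks at m = (n−1)/2 and (n+1)/2; the smaller is 117.

117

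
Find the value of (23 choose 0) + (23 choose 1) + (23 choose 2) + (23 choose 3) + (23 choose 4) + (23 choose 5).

44552

1 + 23 + 253 + 1771 + 8855 + 33649 = 44552.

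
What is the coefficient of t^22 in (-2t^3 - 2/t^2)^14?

General term: C(14,j)·(-2t^3)^j·(-2/t^2)^(14-j), with t-exponent 3j − 2(14−j) = 5j − 28.
Set 5j − 28 = 22: j = 10.
C(14,10) = 1001; (-2)^10 = 1024; (-2)^4 = 16.
Coefficient = 1001 · 1024 · 16 = 16400384.

16400384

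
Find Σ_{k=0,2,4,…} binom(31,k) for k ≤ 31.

1073741824

Even-k terms of row 31 sum to 2^30 = 1073741824.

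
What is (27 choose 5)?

80730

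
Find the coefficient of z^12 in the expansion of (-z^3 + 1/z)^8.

General term: C(8,j)·(-z^3)^j·(1/z)^(8-j), with z-exponent 3j − 1(8−j) = 4j − 8.
Set 4j − 8 = 12: j = 5.
C(8,5) = 56; (-1)^5 = -1; 1^3 = 1.
Coefficient = 56 · (-1) · 1 = -56.

-56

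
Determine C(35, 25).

183579396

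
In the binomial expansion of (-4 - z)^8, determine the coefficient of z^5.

The general term is C(8,j)·(-4)^j·(-z)^(8-j); the z^5 term has j = 3.
C(8,3) = 56.
Coefficient = C(8,3) · (-4)^3 · (-1)^5 = 56 · (-64) · (-1) = 3584.

3584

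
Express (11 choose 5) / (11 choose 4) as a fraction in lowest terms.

7/5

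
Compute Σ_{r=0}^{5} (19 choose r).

16664

1 + 19 + 171 + 969 + 3876 + 11628 = 16664.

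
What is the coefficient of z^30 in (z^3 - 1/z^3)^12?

-12

General term: C(12,j)·(z^3)^j·(-1/z^3)^(12-j), with z-exponent 3j − 3(12−j) = 6j − 36.
Set 6j − 36 = 30: j = 11.
C(12,11) = 12; 1^11 = 1; (-1)^1 = -1.
Coefficient = 12 · 1 · (-1) = -12.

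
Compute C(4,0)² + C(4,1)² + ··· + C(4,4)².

Σ C(4,r)² is the coefficient of x^4 in (1+x)^4(1+x)^4 = (1+x)^8, i.e. C(8,4) = 70.

70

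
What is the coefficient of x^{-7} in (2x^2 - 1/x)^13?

-312

General term: C(13,j)·(2x^2)^j·(-1/x)^(13-j), with x-exponent 2j − 1(13−j) = 3j − 13.
Set 3j − 13 = -7: j = 2.
C(13,2) = 78; 2^2 = 4; (-1)^11 = -1.
Coefficient = 78 · 4 · (-1) = -312.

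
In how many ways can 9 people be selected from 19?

This is C(19,9) = 92378.

92378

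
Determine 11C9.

C(11,9) = C(11,2) by symmetry.
C(11,2) = (11·10) / 2! = 110 / 2 = 55.

55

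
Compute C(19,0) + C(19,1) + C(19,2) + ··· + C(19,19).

524288

Setting x = 1 in (1+x)^19 gives Σ C(19,j) = 2^19 = 524288.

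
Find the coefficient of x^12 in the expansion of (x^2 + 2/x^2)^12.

General term: C(12,j)·(x^2)^j·(2/x^2)^(12-j), with x-exponent 2j − 2(12−j) = 4j − 24.
Set 4j − 24 = 12: j = 9.
C(12,9) = 220; 1^9 = 1; 2^3 = 8.
Coefficient = 220 · 1 · 8 = 1760.

1760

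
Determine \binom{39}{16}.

37711260990

C(39,16) = (39·38·37·36·35·34·33·32·31·30·29·28·27·26·25·24) / 16! = 789024790105300869120000 / 20922789888000 = 37711260990.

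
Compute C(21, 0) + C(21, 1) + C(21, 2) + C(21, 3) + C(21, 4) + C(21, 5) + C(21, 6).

82160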